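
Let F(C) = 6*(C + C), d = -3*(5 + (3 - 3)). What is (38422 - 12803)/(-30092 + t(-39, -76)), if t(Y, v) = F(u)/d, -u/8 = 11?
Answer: -128095/150108 ≈ -0.85335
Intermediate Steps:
u = -88 (u = -8*11 = -88)
d = -15 (d = -3*(5 + 0) = -3*5 = -15)
F(C) = 12*C (F(C) = 6*(2*C) = 12*C)
t(Y, v) = 352/5 (t(Y, v) = (12*(-88))/(-15) = -1056*(-1/15) = 352/5)
(38422 - 12803)/(-30092 + t(-39, -76)) = (38422 - 12803)/(-30092 + 352/5) = 25619/(-150108/5) = 25619*(-5/150108) = -128095/150108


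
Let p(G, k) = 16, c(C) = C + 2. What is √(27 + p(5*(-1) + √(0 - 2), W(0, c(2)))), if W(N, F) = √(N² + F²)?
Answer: √43 ≈ 6.5574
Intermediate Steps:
c(C) = 2 + C
W(N, F) = √(F² + N²)
√(27 + p(5*(-1) + √(0 - 2), W(0, c(2)))) = √(27 + 16) = √43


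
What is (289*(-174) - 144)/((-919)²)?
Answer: -50430/844561 ≈ -0.059712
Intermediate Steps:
(289*(-174) - 144)/((-919)²) = (-50286 - 144)/844561 = -50430*1/844561 = -50430/844561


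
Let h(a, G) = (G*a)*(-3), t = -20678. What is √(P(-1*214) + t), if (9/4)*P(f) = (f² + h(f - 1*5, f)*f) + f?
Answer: √120348114/3 ≈ 3656.8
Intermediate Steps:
h(a, G) = -3*G*a
P(f) = 4*f/9 + 4*f²/9 - 4*f²*(-5 + f)/3 (P(f) = 4*((f² + (-3*f*(f - 1*5))*f) + f)/9 = 4*((f² + (-3*f*(f - 5))*f) + f)/9 = 4*((f² + (-3*f*(-5 + f))*f) + f)/9 = 4*((f² - 3*f²*(-5 + f)) + f)/9 = 4*(f + f² - 3*f²*(-5 + f))/9 = 4*f/9 + 4*f²/9 - 4*f²*(-5 + f)/3)
√(P(-1*214) + t) = √(4*(-1*214)*(1 - 1*214 - 3*(-1*214)*(-5 - 1*214))/9 - 20678) = √((4/9)*(-214)*(1 - 214 - 3*(-214)*(-5 - 214)) - 20678) = √((4/9)*(-214)*(1 - 214 - 3*(-214)*(-219)) - 20678) = √((4/9)*(-214)*(1 - 214 - 140598) - 20678) = √((4/9)*(-214)*(-140811) - 20678) = √(40178072/3 - 20678) = √(40116038/3) = √120348114/3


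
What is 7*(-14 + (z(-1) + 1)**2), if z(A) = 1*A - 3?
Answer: -35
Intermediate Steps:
z(A) = -3 + A (z(A) = A - 3 = -3 + A)
7*(-14 + (z(-1) + 1)**2) = 7*(-14 + ((-3 - 1) + 1)**2) = 7*(-14 + (-4 + 1)**2) = 7*(-14 + (-3)**2) = 7*(-14 + 9) = 7*(-5) = -35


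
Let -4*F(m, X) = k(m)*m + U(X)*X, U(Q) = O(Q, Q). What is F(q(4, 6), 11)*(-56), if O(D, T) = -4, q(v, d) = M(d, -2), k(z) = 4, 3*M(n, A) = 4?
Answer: -1624/3 ≈ -541.33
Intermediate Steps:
M(n, A) = 4/3 (M(n, A) = (⅓)*4 = 4/3)
q(v, d) = 4/3
U(Q) = -4
F(m, X) = X - m (F(m, X) = -(4*m - 4*X)/4 = -(-4*X + 4*m)/4 = X - m)
F(q(4, 6), 11)*(-56) = (11 - 1*4/3)*(-56) = (11 - 4/3)*(-56) = (29/3)*(-56) = -1624/3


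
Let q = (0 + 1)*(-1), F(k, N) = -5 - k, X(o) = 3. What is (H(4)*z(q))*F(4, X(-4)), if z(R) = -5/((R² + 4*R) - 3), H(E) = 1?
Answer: -15/2 ≈ -7.5000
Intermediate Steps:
q = -1 (q = 1*(-1) = -1)
z(R) = -5/(-3 + R² + 4*R)
(H(4)*z(q))*F(4, X(-4)) = (1*(-5/(-3 + (-1)² + 4*(-1))))*(-5 - 1*4) = (1*(-5/(-3 + 1 - 4)))*(-5 - 4) = (1*(-5/(-6)))*(-9) = (1*(-5*(-⅙)))*(-9) = (1*(⅚))*(-9) = (⅚)*(-9) = -15/2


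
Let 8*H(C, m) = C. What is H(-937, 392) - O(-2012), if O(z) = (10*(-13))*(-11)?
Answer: -12377/8 ≈ -1547.1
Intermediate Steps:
H(C, m) = C/8
O(z) = 1430 (O(z) = -130*(-11) = 1430)
H(-937, 392) - O(-2012) = (⅛)*(-937) - 1*1430 = -937/8 - 1430 = -12377/8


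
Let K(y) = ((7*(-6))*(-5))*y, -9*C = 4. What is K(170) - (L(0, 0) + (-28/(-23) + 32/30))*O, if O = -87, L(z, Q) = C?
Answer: 12371716/345 ≈ 35860.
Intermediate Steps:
C = -4/9 (C = -⅑*4 = -4/9 ≈ -0.44444)
L(z, Q) = -4/9
K(y) = 210*y (K(y) = (-42*(-5))*y = 210*y)
K(170) - (L(0, 0) + (-28/(-23) + 32/30))*O = 210*170 - (-4/9 + (-28/(-23) + 32/30))*(-87) = 35700 - (-4/9 + (-28*(-1/23) + 32*(1/30)))*(-87) = 35700 - (-4/9 + (28/23 + 16/15))*(-87) = 35700 - (-4/9 + 788/345)*(-87) = 35700 - 1904*(-87)/1035 = 35700 - 1*(-55216/345) = 35700 + 55216/345 = 12371716/345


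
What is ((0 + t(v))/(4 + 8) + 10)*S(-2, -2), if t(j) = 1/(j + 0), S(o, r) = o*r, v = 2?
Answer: 241/6 ≈ 40.167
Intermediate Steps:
t(j) = 1/j
((0 + t(v))/(4 + 8) + 10)*S(-2, -2) = ((0 + 1/2)/(4 + 8) + 10)*(-2*(-2)) = ((0 + ½)/12 + 10)*4 = ((½)*(1/12) + 10)*4 = (1/24 + 10)*4 = (241/24)*4 = 241/6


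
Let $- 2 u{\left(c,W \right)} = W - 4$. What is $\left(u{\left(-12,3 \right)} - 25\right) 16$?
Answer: $-392$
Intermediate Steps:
$u{\left(c,W \right)} = 2 - \frac{W}{2}$ ($u{\left(c,W \right)} = - \frac{W - 4}{2} = - \frac{-4 + W}{2} = 2 - \frac{W}{2}$)
$\left(u{\left(-12,3 \right)} - 25\right) 16 = \left(\left(2 - \frac{3}{2}\right) - 25\right) 16 = \left(\frac{1}{2} - 25\right) 16 = \left(- \frac{49}{2}\right) 16 = -392$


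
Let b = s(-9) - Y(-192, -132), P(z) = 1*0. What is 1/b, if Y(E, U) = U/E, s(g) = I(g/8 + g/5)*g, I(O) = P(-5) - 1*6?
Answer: 16/853 ≈ 0.018757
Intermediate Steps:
P(z) = 0
I(O) = -6 (I(O) = 0 - 1*6 = 0 - 6 = -6)
s(g) = -6*g
b = 853/16 (b = -6*(-9) - (-132)/(-192) = 54 - (-132)*(-1)/192 = 54 - 1*11/16 = 54 - 11/16 = 853/16 ≈ 53.313)
1/b = 1/(853/16) = 16/853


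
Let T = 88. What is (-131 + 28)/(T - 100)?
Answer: 103/12 ≈ 8.5833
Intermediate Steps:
(-131 + 28)/(T - 100) = (-131 + 28)/(88 - 100) = -103/(-12) = -1/12*(-103) = 103/12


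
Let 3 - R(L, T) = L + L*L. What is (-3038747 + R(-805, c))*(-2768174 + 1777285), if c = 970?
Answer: 3652381181996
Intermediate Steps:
R(L, T) = 3 - L - L² (R(L, T) = 3 - (L + L*L) = 3 - (L + L²) = 3 + (-L - L²) = 3 - L - L²)
(-3038747 + R(-805, c))*(-2768174 + 1777285) = (-3038747 + (3 - 1*(-805) - 1*(-805)²))*(-2768174 + 1777285) = (-3038747 + (3 + 805 - 1*648025))*(-990889) = (-3038747 + (3 + 805 - 648025))*(-990889) = (-3038747 - 647217)*(-990889) = -3685964*(-990889) = 3652381181996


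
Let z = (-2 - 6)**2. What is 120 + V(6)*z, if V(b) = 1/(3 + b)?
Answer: 1144/9 ≈ 127.11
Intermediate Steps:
z = 64 (z = (-8)**2 = 64)
120 + V(6)*z = 120 + 64/(3 + 6) = 120 + 64/9 = 1144/9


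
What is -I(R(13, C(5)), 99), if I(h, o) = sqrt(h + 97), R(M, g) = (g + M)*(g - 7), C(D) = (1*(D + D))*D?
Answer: -sqrt(2806) ≈ -52.972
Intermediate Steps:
C(D) = 2*D**2 (C(D) = (1*(2*D))*D = (2*D)*D = 2*D**2)
R(M, g) = (-7 + g)*(M + g) (R(M, g) = (M + g)*(-7 + g) = (-7 + g)*(M + g))
I(h, o) = sqrt(97 + h)
-I(R(13, C(5)), 99) = -sqrt(97 + ((2*5**2)**2 - 7*13 - 14*5**2 + 13*(2*5**2))) = -sqrt(97 + ((2*25)**2 - 91 - 14*25 + 13*(2*25))) = -sqrt(97 + (50**2 - 91 - 7*50 + 13*50)) = -sqrt(97 + (2500 - 91 - 350 + 650)) = -sqrt(97 + 2709) = -sqrt(2806)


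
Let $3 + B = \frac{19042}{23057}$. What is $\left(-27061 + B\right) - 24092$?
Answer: $- \frac{1179484850}{23057} \approx -51155.0$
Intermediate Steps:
$B = - \frac{50129}{23057}$ ($B = -3 + \frac{19042}{23057} = - \frac{50129}{23057} \approx -2.1741$)
$\left(-27061 + B\right) - 24092 = \left(-27061 - \frac{50129}{23057}\right) - 24092 = - \frac{623995606}{23057} - 24092 = - \frac{1179484850}{23057}$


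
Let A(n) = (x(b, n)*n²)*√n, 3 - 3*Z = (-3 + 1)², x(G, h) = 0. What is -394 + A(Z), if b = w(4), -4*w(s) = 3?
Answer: -394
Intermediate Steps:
w(s) = -¾ (w(s) = -¼*3 = -¾)
b = -¾ ≈ -0.75000
Z = -⅓ (Z = 1 - (-3 + 1)²/3 = 1 - ⅓*(-2)² = 1 - ⅓*4 = 1 - 4/3 = -⅓ ≈ -0.33333)
A(n) = 0 (A(n) = (0*n²)*√n = 0*√n = 0)
-394 + A(Z) = -394 + 0 = -394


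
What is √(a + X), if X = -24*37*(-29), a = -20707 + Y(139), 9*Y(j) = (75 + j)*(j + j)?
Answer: √104897/3 ≈ 107.96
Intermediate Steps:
Y(j) = 2*j*(75 + j)/9 (Y(j) = ((75 + j)*(j + j))/9 = ((75 + j)*(2*j))/9 = (2*j*(75 + j))/9 = 2*j*(75 + j)/9)
a = -126871/9 (a = -20707 + (2/9)*139*(75 + 139) = -20707 + (2/9)*139*214 = -20707 + 59492/9 = -126871/9 ≈ -14097.)
X = 25752 (X = -888*(-29) = 25752)
√(a + X) = √(-126871/9 + 25752) = √(104897/9) = √104897/3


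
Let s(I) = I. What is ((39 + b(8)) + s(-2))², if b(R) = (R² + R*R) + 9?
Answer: 30276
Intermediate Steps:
b(R) = 9 + 2*R² (b(R) = (R² + R²) + 9 = 2*R² + 9 = 9 + 2*R²)
((39 + b(8)) + s(-2))² = ((39 + (9 + 2*8²)) - 2)² = ((39 + (9 + 2*64)) - 2)² = ((39 + (9 + 128)) - 2)² = ((39 + 137) - 2)² = (176 - 2)² = 174² = 30276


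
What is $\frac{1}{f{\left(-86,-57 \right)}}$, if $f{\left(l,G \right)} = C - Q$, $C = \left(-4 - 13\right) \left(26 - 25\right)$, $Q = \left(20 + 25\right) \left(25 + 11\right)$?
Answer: $- \frac{1}{1637} \approx -0.00061087$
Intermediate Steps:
$Q = 1620$ ($Q = 45 \cdot 36 = 1620$)
$C = -17$ ($C = \left(-17\right) 1 = -17$)
$f{\left(l,G \right)} = -1637$ ($f{\left(l,G \right)} = -17 - 1620 = -1637$)
$\frac{1}{f{\left(-86,-57 \right)}} = \frac{1}{-1637} = - \frac{1}{1637}$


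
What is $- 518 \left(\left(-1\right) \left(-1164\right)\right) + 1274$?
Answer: $-601678$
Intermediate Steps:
$- 518 \left(\left(-1\right) \left(-1164\right)\right) + 1274 = \left(-518\right) 1164 + 1274 = -602952 + 1274 = -601678$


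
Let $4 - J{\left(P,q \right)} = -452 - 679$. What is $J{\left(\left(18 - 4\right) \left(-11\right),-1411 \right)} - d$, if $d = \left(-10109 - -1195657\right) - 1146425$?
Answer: $-37988$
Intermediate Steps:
$d = 39123$ ($d = \left(-10109 + 1195657\right) - 1146425 = 1185548 - 1146425 = 39123$)
$J{\left(P,q \right)} = 1135$ ($J{\left(P,q \right)} = 4 - \left(-452 - 679\right) = 4 - -1131 = 4 + 1131 = 1135$)
$J{\left(\left(18 - 4\right) \left(-11\right),-1411 \right)} - d = 1135 - 39123 = -37988$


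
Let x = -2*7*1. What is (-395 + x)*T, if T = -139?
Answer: 56851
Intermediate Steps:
x = -14 (x = -14*1 = -14)
(-395 + x)*T = (-395 - 14)*(-139) = -409*(-139) = 56851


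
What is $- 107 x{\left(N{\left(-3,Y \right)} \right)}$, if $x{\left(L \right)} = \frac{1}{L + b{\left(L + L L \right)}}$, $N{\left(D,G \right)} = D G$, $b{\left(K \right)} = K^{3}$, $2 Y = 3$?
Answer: $- \frac{6848}{249759} \approx -0.027418$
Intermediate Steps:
$Y = \frac{3}{2}$ ($Y = \frac{1}{2} \cdot 3 = \frac{3}{2} \approx 1.5$)
$x{\left(L \right)} = \frac{1}{L + \left(L + L^{2}\right)^{3}}$ ($x{\left(L \right)} = \frac{1}{L + \left(L + L L\right)^{3}} = \frac{1}{L + \left(L + L^{2}\right)^{3}}$)
$- 107 x{\left(N{\left(-3,Y \right)} \right)} = - \frac{107}{\left(-3\right) \frac{3}{2} + \left(\left(-3\right) \frac{3}{2}\right)^{3} \left(1 - \frac{9}{2}\right)^{3}} = - \frac{107}{- \frac{9}{2} + \left(- \frac{9}{2}\right)^{3} \left(1 - \frac{9}{2}\right)^{3}} = - \frac{107}{- \frac{9}{2} - \frac{729 \left(- \frac{7}{2}\right)^{3}}{8}} = - \frac{107}{- \frac{9}{2} - - \frac{250047}{64}} = - \frac{107}{- \frac{9}{2} + \frac{250047}{64}} = - \frac{107}{\frac{249759}{64}} = \left(-107\right) \frac{64}{249759} = - \frac{6848}{249759}$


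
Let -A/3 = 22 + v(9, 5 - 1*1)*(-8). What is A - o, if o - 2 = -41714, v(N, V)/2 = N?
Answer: 42078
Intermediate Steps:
v(N, V) = 2*N
o = -41712 (o = 2 - 41714 = -41712)
A = 366 (A = -3*(22 + (2*9)*(-8)) = -3*(22 + 18*(-8)) = -3*(22 - 144) = -3*(-122) = 366)
A - o = 366 - 1*(-41712) = 366 + 41712 = 42078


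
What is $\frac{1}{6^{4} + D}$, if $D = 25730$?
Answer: $\frac{1}{27026} \approx 3.7001 \cdot 10^{-5}$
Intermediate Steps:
$\frac{1}{6^{4} + D} = \frac{1}{6^{4} + 25730} = \frac{1}{1296 + 25730} = \frac{1}{27026}$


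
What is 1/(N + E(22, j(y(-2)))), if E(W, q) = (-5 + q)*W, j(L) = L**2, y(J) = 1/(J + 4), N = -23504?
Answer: -2/47217 ≈ -4.2358e-5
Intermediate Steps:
y(J) = 1/(4 + J)
E(W, q) = W*(-5 + q)
1/(N + E(22, j(y(-2)))) = 1/(-23504 + 22*(-5 + (1/(4 - 2))**2)) = 1/(-23504 + 22*(-5 + (1/2)**2)) = 1/(-23504 + 22*(-5 + 1/4)) = 1/(-23504 + 22*(-19/4)) = 1/(-23504 - 209/2) = 1/(-47217/2) = -2/47217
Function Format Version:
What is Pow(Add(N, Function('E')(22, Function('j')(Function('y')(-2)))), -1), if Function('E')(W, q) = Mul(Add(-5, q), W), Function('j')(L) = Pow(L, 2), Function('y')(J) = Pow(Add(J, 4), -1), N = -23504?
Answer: Rational(-2, 47217) ≈ -4.2358e-5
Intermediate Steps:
Function('y')(J) = Pow(Add(4, J), -1)
Function('E')(W, q) = Mul(W, Add(-5, q))
Pow(Add(N, Function('E')(22, Function('j')(Function('y')(-2)))), -1) = Pow(Add(-23504, Mul(22, Add(-5, Pow(Pow(Add(4, -2), -1), 2)))), -1) = Pow(Add(-23504, Mul(22, Add(-5, Pow(Pow(2, -1), 2)))), -1) = Pow(Add(-23504, Mul(22, Add(-5, Pow(Rational(1, 2), 2)))), -1) = Pow(Add(-23504, Mul(22, Add(-5, Rational(1, 4)))), -1) = Pow(Add(-23504, Mul(22, Rational(-19, 4))), -1) = Pow(Add(-23504, Rational(-209, 2)), -1) = Pow(Rational(-47217, 2), -1) = Rational(-2, 47217)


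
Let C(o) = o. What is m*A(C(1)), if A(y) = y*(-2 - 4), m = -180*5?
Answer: 5400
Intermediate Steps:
m = -900
A(y) = -6*y (A(y) = y*(-6) = -6*y)
m*A(C(1)) = -(-5400) = -900*(-6) = 5400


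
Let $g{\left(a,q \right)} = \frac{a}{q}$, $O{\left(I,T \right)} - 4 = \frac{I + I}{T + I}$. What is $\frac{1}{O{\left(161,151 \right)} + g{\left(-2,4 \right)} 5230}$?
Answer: $- \frac{156}{407155} \approx -0.00038315$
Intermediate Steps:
$O{\left(I,T \right)} = 4 + \frac{2 I}{I + T}$ ($O{\left(I,T \right)} = 4 + \frac{I + I}{T + I} = 4 + \frac{2 I}{I + T}$)
$\frac{1}{O{\left(161,151 \right)} + g{\left(-2,4 \right)} 5230} = \frac{1}{\frac{2 \left(2 \cdot 151 + 3 \cdot 161\right)}{161 + 151} + - \frac{2}{4} \cdot 5230} = \frac{1}{\frac{2 \left(302 + 483\right)}{312} + \left(-2\right) \frac{1}{4} \cdot 5230} = \frac{1}{2 \cdot \frac{1}{312} \cdot 785 - 2615} = \frac{1}{\frac{785}{156} - 2615} = \frac{1}{- \frac{407155}{156}} = - \frac{156}{407155}$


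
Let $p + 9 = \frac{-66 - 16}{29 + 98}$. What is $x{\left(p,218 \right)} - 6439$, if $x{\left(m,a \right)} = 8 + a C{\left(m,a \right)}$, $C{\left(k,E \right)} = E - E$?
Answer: $-6431$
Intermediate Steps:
$p = - \frac{1225}{127}$ ($p = -9 + \frac{-66 - 16}{29 + 98} = -9 - \frac{82}{127} = - \frac{1225}{127} \approx -9.6457$)
$C{\left(k,E \right)} = 0$
$x{\left(m,a \right)} = 8$ ($x{\left(m,a \right)} = 8 + a 0 = 8 + 0 = 8$)
$x{\left(p,218 \right)} - 6439 = 8 - 6439 = -6431$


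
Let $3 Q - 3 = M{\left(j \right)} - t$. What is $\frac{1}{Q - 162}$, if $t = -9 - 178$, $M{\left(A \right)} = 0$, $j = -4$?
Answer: $- \frac{3}{296} \approx -0.010135$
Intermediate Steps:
$t = -187$
$Q = \frac{190}{3}$ ($Q = 1 + \frac{0 - -187}{3} = 1 + \frac{0 + 187}{3} = 1 + \frac{1}{3} \cdot 187 = 1 + \frac{187}{3} = \frac{190}{3} \approx 63.333$)
$\frac{1}{Q - 162} = \frac{1}{\frac{190}{3} - 162} = \frac{1}{- \frac{296}{3}} = - \frac{3}{296}$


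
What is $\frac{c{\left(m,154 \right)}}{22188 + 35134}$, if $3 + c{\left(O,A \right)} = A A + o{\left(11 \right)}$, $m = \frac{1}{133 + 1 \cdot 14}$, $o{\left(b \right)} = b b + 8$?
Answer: $\frac{11921}{28661} \approx 0.41593$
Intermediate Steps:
$o{\left(b \right)} = 8 + b^{2}$ ($o{\left(b \right)} = b^{2} + 8 = 8 + b^{2}$)
$m = \frac{1}{147}$ ($m = \frac{1}{133 + 14} = \frac{1}{147} \approx 0.0068027$)
$c{\left(O,A \right)} = 126 + A^{2}$ ($c{\left(O,A \right)} = -3 + \left(A A + \left(8 + 11^{2}\right)\right) = -3 + \left(A^{2} + \left(8 + 121\right)\right) = -3 + \left(A^{2} + 129\right) = -3 + \left(129 + A^{2}\right) = 126 + A^{2}$)
$\frac{c{\left(m,154 \right)}}{22188 + 35134} = \frac{126 + 154^{2}}{22188 + 35134} = \frac{126 + 23716}{57322} = 23842 \cdot \frac{1}{57322} = \frac{11921}{28661}$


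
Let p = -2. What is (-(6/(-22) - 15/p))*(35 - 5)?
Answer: -2385/11 ≈ -216.82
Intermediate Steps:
(-(6/(-22) - 15/p))*(35 - 5) = (-(6/(-22) - 15/(-2)))*(35 - 5) = -(6*(-1/22) - 15*(-1/2))*30 = -(-3/11 + 15/2)*30 = -1*159/22*30 = -159/22*30 = -2385/11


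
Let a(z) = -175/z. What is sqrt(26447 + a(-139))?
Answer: 2*sqrt(127751703)/139 ≈ 162.63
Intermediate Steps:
sqrt(26447 + a(-139)) = sqrt(26447 - 175/(-139)) = sqrt(26447 - 175*(-1/139)) = sqrt(26447 + 175/139) = sqrt(3676308/139) = 2*sqrt(127751703)/139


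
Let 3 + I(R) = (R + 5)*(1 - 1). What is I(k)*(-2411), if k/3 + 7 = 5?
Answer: 7233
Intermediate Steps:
k = -6 (k = -21 + 3*5 = -21 + 15 = -6)
I(R) = -3 (I(R) = -3 + (R + 5)*(1 - 1) = -3 + (5 + R)*0 = -3 + 0 = -3)
I(k)*(-2411) = -3*(-2411) = 7233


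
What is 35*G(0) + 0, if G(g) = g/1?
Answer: 0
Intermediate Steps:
G(g) = g (G(g) = g*1 = g)
35*G(0) + 0 = 35*0 + 0 = 0 + 0 = 0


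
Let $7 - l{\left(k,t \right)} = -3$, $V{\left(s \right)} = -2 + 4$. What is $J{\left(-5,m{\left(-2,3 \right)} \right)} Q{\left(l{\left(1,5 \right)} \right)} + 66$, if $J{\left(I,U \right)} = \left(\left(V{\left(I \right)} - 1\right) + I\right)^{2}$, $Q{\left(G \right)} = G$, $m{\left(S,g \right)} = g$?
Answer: $226$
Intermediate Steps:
$V{\left(s \right)} = 2$
$l{\left(k,t \right)} = 10$ ($l{\left(k,t \right)} = 7 - -3 = 7 + 3 = 10$)
$J{\left(I,U \right)} = \left(1 + I\right)^{2}$ ($J{\left(I,U \right)} = \left(\left(2 - 1\right) + I\right)^{2} = \left(1 + I\right)^{2}$)
$J{\left(-5,m{\left(-2,3 \right)} \right)} Q{\left(l{\left(1,5 \right)} \right)} + 66 = \left(1 - 5\right)^{2} \cdot 10 + 66 = \left(-4\right)^{2} \cdot 10 + 66 = 16 \cdot 10 + 66 = 160 + 66 = 226$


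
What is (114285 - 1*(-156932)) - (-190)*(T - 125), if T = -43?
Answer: 239297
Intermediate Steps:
(114285 - 1*(-156932)) - (-190)*(T - 125) = (114285 - 1*(-156932)) - (-190)*(-43 - 125) = (114285 + 156932) - (-190)*(-168) = 271217 - 1*31920 = 271217 - 31920 = 239297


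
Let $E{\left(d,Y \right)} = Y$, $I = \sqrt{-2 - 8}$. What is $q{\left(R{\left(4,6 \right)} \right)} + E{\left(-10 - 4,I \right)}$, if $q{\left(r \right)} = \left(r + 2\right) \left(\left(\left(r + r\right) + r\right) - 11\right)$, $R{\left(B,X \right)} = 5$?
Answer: $28 + i \sqrt{10} \approx 28.0 + 3.1623 i$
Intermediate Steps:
$I = i \sqrt{10}$ ($I = \sqrt{-10} = i \sqrt{10} \approx 3.1623 i$)
$q{\left(r \right)} = \left(-11 + 3 r\right) \left(2 + r\right)$ ($q{\left(r \right)} = \left(2 + r\right) \left(\left(2 r + r\right) - 11\right) = \left(2 + r\right) \left(3 r - 11\right) = \left(2 + r\right) \left(-11 + 3 r\right) = \left(-11 + 3 r\right) \left(2 + r\right)$)
$q{\left(R{\left(4,6 \right)} \right)} + E{\left(-10 - 4,I \right)} = \left(-22 - 25 + 3 \cdot 5^{2}\right) + i \sqrt{10} = \left(-22 - 25 + 3 \cdot 25\right) + i \sqrt{10} = \left(-22 - 25 + 75\right) + i \sqrt{10} = 28 + i \sqrt{10}$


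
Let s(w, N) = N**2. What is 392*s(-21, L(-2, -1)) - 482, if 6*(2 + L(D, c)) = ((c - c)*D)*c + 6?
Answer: -90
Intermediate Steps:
L(D, c) = -1 (L(D, c) = -2 + (((c - c)*D)*c + 6)/6 = -2 + ((0*D)*c + 6)/6 = -2 + (0*c + 6)/6 = -2 + (0 + 6)/6 = -2 + (1/6)*6 = -2 + 1 = -1)
392*s(-21, L(-2, -1)) - 482 = 392*(-1)**2 - 482 = 392*1 - 482 = 392 - 482 = -90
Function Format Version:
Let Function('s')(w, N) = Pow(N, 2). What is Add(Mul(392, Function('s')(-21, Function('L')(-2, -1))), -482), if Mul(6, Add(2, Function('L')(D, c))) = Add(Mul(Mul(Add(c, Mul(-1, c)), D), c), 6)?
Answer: -90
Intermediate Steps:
Function('L')(D, c) = -1 (Function('L')(D, c) = Add(-2, Mul(Rational(1, 6), Add(Mul(Mul(Add(c, Mul(-1, c)), D), c), 6))) = Add(-2, Mul(Rational(1, 6), Add(Mul(Mul(0, D), c), 6))) = Add(-2, Mul(Rational(1, 6), Add(Mul(0, c), 6))) = Add(-2, Mul(Rational(1, 6), Add(0, 6))) = Add(-2, Mul(Rational(1, 6), 6)) = Add(-2, 1) = -1)
Add(Mul(392, Function('s')(-21, Function('L')(-2, -1))), -482) = Add(Mul(392, Pow(-1, 2)), -482) = Add(Mul(392, 1), -482) = Add(392, -482) = -90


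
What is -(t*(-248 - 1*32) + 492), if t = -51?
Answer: -14772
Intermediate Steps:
-(t*(-248 - 1*32) + 492) = -(-51*(-248 - 1*32) + 492) = -(-51*(-248 - 32) + 492) = -(-51*(-280) + 492) = -(14280 + 492) = -1*14772 = -14772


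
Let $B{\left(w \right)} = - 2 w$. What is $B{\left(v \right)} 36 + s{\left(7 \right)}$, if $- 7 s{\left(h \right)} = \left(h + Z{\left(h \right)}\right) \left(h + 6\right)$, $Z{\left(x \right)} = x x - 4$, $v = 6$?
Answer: $- \frac{3700}{7} \approx -528.57$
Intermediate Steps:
$Z{\left(x \right)} = -4 + x^{2}$ ($Z{\left(x \right)} = x^{2} - 4 = -4 + x^{2}$)
$s{\left(h \right)} = - \frac{\left(6 + h\right) \left(-4 + h + h^{2}\right)}{7}$ ($s{\left(h \right)} = - \frac{\left(h + \left(-4 + h^{2}\right)\right) \left(h + 6\right)}{7} = - \frac{\left(-4 + h + h^{2}\right) \left(6 + h\right)}{7} = - \frac{\left(6 + h\right) \left(-4 + h + h^{2}\right)}{7}$)
$B{\left(v \right)} 36 + s{\left(7 \right)} = \left(-2\right) 6 \cdot 36 - \left(\frac{333}{7} + 49\right) = \left(-12\right) 36 - \frac{676}{7} = -432 - \frac{676}{7} = - \frac{3700}{7}$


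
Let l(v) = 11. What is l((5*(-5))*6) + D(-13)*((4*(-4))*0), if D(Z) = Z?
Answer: 11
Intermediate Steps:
l((5*(-5))*6) + D(-13)*((4*(-4))*0) = 11 - 13*4*(-4)*0 = 11 - (-208)*0 = 11 - 13*0 = 11 + 0 = 11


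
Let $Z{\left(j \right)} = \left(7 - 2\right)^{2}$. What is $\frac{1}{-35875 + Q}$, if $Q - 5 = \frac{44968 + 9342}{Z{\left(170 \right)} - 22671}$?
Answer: $- \frac{11323}{406183165} \approx -2.7877 \cdot 10^{-5}$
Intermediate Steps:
$Z{\left(j \right)} = 25$ ($Z{\left(j \right)} = 5^{2} = 25$)
$Q = \frac{29460}{11323}$ ($Q = 5 + \frac{44968 + 9342}{25 - 22671} = 5 + \frac{54310}{-22646} = 5 + 54310 \left(- \frac{1}{22646}\right) = 5 - \frac{27155}{11323} = \frac{29460}{11323} \approx 2.6018$)
$\frac{1}{-35875 + Q} = \frac{1}{-35875 + \frac{29460}{11323}} = \frac{1}{- \frac{406183165}{11323}} = - \frac{11323}{406183165}$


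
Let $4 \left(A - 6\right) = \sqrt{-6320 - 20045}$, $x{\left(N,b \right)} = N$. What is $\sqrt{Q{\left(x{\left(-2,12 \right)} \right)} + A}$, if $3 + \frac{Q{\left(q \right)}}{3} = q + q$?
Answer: $\frac{\sqrt{-60 + i \sqrt{26365}}}{2} \approx 3.7601 + 5.398 i$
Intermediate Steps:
$A = 6 + \frac{i \sqrt{26365}}{4}$ ($A = 6 + \frac{\sqrt{-6320 - 20045}}{4} = 6 + \frac{\sqrt{-26365}}{4} = 6 + \frac{i \sqrt{26365}}{4} \approx 6.0 + 40.593 i$)
$Q{\left(q \right)} = -9 + 6 q$ ($Q{\left(q \right)} = -9 + 3 \left(q + q\right) = -9 + 3 \cdot 2 q = -9 + 6 q$)
$\sqrt{Q{\left(x{\left(-2,12 \right)} \right)} + A} = \sqrt{\left(-9 + 6 \left(-2\right)\right) + \left(6 + \frac{i \sqrt{26365}}{4}\right)} = \sqrt{\left(-9 - 12\right) + \left(6 + \frac{i \sqrt{26365}}{4}\right)} = \sqrt{-21 + \left(6 + \frac{i \sqrt{26365}}{4}\right)} = \sqrt{-15 + \frac{i \sqrt{26365}}{4}}$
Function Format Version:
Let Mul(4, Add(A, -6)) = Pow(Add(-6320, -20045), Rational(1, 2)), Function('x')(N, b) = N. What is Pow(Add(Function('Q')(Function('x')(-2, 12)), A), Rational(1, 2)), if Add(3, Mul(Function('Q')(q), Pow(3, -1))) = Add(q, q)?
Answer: Mul(Rational(1, 2), Pow(Add(-60, Mul(I, Pow(26365, Rational(1, 2)))), Rational(1, 2))) ≈ Add(3.7601, Mul(5.3980, I))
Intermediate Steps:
A = Add(6, Mul(Rational(1, 4), I, Pow(26365, Rational(1, 2)))) (A = Add(6, Mul(Rational(1, 4), Pow(Add(-6320, -20045), Rational(1, 2)))) = Add(6, Mul(Rational(1, 4), Pow(-26365, Rational(1, 2)))) = Add(6, Mul(Rational(1, 4), Mul(I, Pow(26365, Rational(1, 2))))) = Add(6, Mul(Rational(1, 4), I, Pow(26365, Rational(1, 2)))) ≈ Add(6.0000, Mul(40.593, I)))
Function('Q')(q) = Add(-9, Mul(6, q)) (Function('Q')(q) = Add(-9, Mul(3, Add(q, q))) = Add(-9, Mul(3, Mul(2, q))) = Add(-9, Mul(6, q)))
Pow(Add(Function('Q')(Function('x')(-2, 12)), A), Rational(1, 2)) = Pow(Add(Add(-9, Mul(6, -2)), Add(6, Mul(Rational(1, 4), I, Pow(26365, Rational(1, 2))))), Rational(1, 2)) = Pow(Add(Add(-9, -12), Add(6, Mul(Rational(1, 4), I, Pow(26365, Rational(1, 2))))), Rational(1, 2)) = Pow(Add(-21, Add(6, Mul(Rational(1, 4), I, Pow(26365, Rational(1, 2))))), Rational(1, 2)) = Pow(Add(-15, Mul(Rational(1, 4), I, Pow(26365, Rational(1, 2)))), Rational(1, 2))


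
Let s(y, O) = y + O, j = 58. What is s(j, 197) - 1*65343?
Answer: -65088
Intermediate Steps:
s(y, O) = O + y
s(j, 197) - 1*65343 = (197 + 58) - 1*65343 = 255 - 65343 = -65088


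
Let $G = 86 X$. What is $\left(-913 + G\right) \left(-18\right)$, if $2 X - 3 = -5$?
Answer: $17982$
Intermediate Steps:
$X = -1$ ($X = \frac{3}{2} + \frac{1}{2} \left(-5\right) = \frac{3}{2} - \frac{5}{2} = -1$)
$G = -86$ ($G = 86 \left(-1\right) = -86$)
$\left(-913 + G\right) \left(-18\right) = \left(-913 - 86\right) \left(-18\right) = \left(-999\right) \left(-18\right) = 17982$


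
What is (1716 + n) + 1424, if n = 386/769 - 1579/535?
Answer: 1290835359/411415 ≈ 3137.6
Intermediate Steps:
n = -1007741/411415 (n = 386*(1/769) - 1579*1/535 = 386/769 - 1579/535 = -1007741/411415 ≈ -2.4495)
(1716 + n) + 1424 = (1716 - 1007741/411415) + 1424 = 704980399/411415 + 1424 = 1290835359/411415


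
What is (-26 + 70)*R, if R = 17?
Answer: 748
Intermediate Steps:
(-26 + 70)*R = (-26 + 70)*17 = 44*17 = 748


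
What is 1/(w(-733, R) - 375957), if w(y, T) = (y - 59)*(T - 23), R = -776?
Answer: 1/256851 ≈ 3.8933e-6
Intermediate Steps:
w(y, T) = (-59 + y)*(-23 + T)
1/(w(-733, R) - 375957) = 1/((1357 - 59*(-776) - 23*(-733) - 776*(-733)) - 375957) = 1/((1357 + 45784 + 16859 + 568808) - 375957) = 1/(632808 - 375957) = 1/256851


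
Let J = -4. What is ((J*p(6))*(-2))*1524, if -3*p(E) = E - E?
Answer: 0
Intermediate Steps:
p(E) = 0 (p(E) = -(E - E)/3 = -⅓*0 = 0)
((J*p(6))*(-2))*1524 = (-4*0*(-2))*1524 = (0*(-2))*1524 = 0*1524 = 0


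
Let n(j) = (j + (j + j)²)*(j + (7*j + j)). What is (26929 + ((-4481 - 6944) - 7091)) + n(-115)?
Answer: -54624062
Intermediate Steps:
n(j) = 9*j*(j + 4*j²) (n(j) = (j + (2*j)²)*(j + 8*j) = (j + 4*j²)*(9*j) = 9*j*(j + 4*j²))
(26929 + ((-4481 - 6944) - 7091)) + n(-115) = (26929 + ((-4481 - 6944) - 7091)) + (-115)²*(9 + 36*(-115)) = (26929 + (-11425 - 7091)) + 13225*(9 - 4140) = (26929 - 18516) + 13225*(-4131) = 8413 - 54632475 = -54624062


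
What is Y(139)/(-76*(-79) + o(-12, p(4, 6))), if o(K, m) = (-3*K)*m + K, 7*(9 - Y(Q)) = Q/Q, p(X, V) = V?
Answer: 31/21728 ≈ 0.0014267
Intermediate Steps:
Y(Q) = 62/7 (Y(Q) = 9 - Q/(7*Q) = 9 - 1/7*1 = 9 - 1/7 = 62/7)
o(K, m) = K - 3*K*m (o(K, m) = -3*K*m + K = K - 3*K*m)
Y(139)/(-76*(-79) + o(-12, p(4, 6))) = 62/(7*(-76*(-79) - 12*(1 - 3*6))) = 62/(7*(6004 - 12*(1 - 18))) = 62/(7*(6004 - 12*(-17))) = 62/(7*(6004 + 204)) = (62/7)/6208 = (62/7)*(1/6208) = 31/21728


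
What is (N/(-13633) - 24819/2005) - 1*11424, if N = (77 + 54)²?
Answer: -312638266192/27334165 ≈ -11438.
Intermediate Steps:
N = 17161 (N = 131² = 17161)
(N/(-13633) - 24819/2005) - 1*11424 = (17161/(-13633) - 24819/2005) - 1*11424 = (17161*(-1/13633) - 24819*1/2005) - 11424 = (-17161/13633 - 24819/2005) - 11424 = -372765232/27334165 - 11424 = -312638266192/27334165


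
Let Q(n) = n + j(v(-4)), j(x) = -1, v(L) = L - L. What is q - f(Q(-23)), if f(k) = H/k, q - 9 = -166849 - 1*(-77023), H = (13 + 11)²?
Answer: -89793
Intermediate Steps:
v(L) = 0
Q(n) = -1 + n (Q(n) = n - 1 = -1 + n)
H = 576 (H = 24² = 576)
q = -89817 (q = 9 + (-166849 - 1*(-77023)) = 9 + (-166849 + 77023) = 9 - 89826 = -89817)
f(k) = 576/k
q - f(Q(-23)) = -89817 - 576/(-1 - 23) = -89817 - 576/(-24) = -89817 - 576*(-1)/24 = -89817 - 1*(-24) = -89817 + 24 = -89793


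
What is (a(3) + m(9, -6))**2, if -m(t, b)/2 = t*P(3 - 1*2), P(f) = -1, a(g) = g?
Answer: 441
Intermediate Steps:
m(t, b) = 2*t (m(t, b) = -2*t*(-1) = -(-2)*t = 2*t)
(a(3) + m(9, -6))**2 = (3 + 2*9)**2 = (3 + 18)**2 = 21**2 = 441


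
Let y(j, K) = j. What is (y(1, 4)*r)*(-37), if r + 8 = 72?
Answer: -2368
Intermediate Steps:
r = 64 (r = -8 + 72 = 64)
(y(1, 4)*r)*(-37) = (1*64)*(-37) = 64*(-37) = -2368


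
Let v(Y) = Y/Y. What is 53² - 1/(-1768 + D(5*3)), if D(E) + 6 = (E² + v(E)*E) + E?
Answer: 4266872/1519 ≈ 2809.0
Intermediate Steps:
v(Y) = 1
D(E) = -6 + E² + 2*E (D(E) = -6 + ((E² + 1*E) + E) = -6 + ((E² + E) + E) = -6 + ((E + E²) + E) = -6 + (E² + 2*E) = -6 + E² + 2*E)
53² - 1/(-1768 + D(5*3)) = 53² - 1/(-1768 + (-6 + (5*3)² + 2*(5*3))) = 2809 - 1/(-1768 + (-6 + 15² + 2*15)) = 2809 - 1/(-1768 + (-6 + 225 + 30)) = 2809 - 1/(-1768 + 249) = 2809 - 1/(-1519) = 2809 - 1*(-1/1519) = 2809 + 1/1519 = 4266872/1519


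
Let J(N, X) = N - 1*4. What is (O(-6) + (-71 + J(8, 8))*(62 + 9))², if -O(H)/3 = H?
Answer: 22458121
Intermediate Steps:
O(H) = -3*H
J(N, X) = -4 + N (J(N, X) = N - 4 = -4 + N)
(O(-6) + (-71 + J(8, 8))*(62 + 9))² = (-3*(-6) + (-71 + (-4 + 8))*(62 + 9))² = (18 + (-71 + 4)*71)² = (18 - 67*71)² = (18 - 4757)² = (-4739)² = 22458121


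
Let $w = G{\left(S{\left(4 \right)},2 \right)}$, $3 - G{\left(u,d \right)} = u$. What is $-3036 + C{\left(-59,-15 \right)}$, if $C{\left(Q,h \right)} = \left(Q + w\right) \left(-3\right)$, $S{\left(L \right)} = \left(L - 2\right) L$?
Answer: $-2844$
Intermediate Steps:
$S{\left(L \right)} = L \left(-2 + L\right)$ ($S{\left(L \right)} = \left(-2 + L\right) L = L \left(-2 + L\right)$)
$G{\left(u,d \right)} = 3 - u$
$w = -5$ ($w = 3 - 4 \left(-2 + 4\right) = 3 - 4 \cdot 2 = 3 - 8 = -5$)
$C{\left(Q,h \right)} = 15 - 3 Q$ ($C{\left(Q,h \right)} = \left(Q - 5\right) \left(-3\right) = \left(-5 + Q\right) \left(-3\right) = 15 - 3 Q$)
$-3036 + C{\left(-59,-15 \right)} = -3036 + \left(15 - -177\right) = -3036 + \left(15 + 177\right) = -3036 + 192 = -2844$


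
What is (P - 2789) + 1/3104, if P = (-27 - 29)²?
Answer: 1077089/3104 ≈ 347.00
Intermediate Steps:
P = 3136 (P = (-56)² = 3136)
(P - 2789) + 1/3104 = (3136 - 2789) + 1/3104 = 347 + 1/3104 = 1077089/3104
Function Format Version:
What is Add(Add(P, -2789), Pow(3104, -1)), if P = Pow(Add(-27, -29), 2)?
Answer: Rational(1077089, 3104) ≈ 347.00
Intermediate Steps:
P = 3136 (P = Pow(-56, 2) = 3136)
Add(Add(P, -2789), Pow(3104, -1)) = Add(Add(3136, -2789), Pow(3104, -1)) = Add(347, Rational(1, 3104)) = Rational(1077089, 3104)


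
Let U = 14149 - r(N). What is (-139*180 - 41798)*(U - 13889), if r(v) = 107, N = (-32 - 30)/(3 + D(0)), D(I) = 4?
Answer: -10223154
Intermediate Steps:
N = -62/7 (N = (-32 - 30)/(3 + 4) = -62/7 ≈ -8.8571)
U = 14042 (U = 14149 - 1*107 = 14149 - 107 = 14042)
(-139*180 - 41798)*(U - 13889) = (-139*180 - 41798)*(14042 - 13889) = (-25020 - 41798)*153 = -66818*153 = -10223154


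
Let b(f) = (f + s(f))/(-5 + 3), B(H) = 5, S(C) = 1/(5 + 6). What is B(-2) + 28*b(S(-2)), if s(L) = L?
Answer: 27/11 ≈ 2.4545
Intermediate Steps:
S(C) = 1/11
b(f) = -f (b(f) = (f + f)/(-5 + 3) = (2*f)/(-2) = (2*f)*(-1/2) = -f)
B(-2) + 28*b(S(-2)) = 5 + 28*(-1*1/11) = 5 + 28*(-1/11) = 5 - 28/11 = 27/11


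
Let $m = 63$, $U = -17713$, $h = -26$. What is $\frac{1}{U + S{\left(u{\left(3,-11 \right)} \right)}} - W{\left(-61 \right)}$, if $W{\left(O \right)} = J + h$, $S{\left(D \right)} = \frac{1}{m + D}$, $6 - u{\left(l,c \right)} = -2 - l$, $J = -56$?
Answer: $\frac{107482328}{1310761} \approx 82.0$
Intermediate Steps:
$u{\left(l,c \right)} = 8 + l$ ($u{\left(l,c \right)} = 6 - \left(-2 - l\right) = 6 + \left(2 + l\right) = 8 + l$)
$S{\left(D \right)} = \frac{1}{63 + D}$
$W{\left(O \right)} = -82$ ($W{\left(O \right)} = -56 - 26 = -82$)
$\frac{1}{U + S{\left(u{\left(3,-11 \right)} \right)}} - W{\left(-61 \right)} = \frac{1}{-17713 + \frac{1}{63 + \left(8 + 3\right)}} - -82 = \frac{1}{-17713 + \frac{1}{63 + 11}} + 82 = \frac{1}{-17713 + \frac{1}{74}} + 82 = \frac{1}{- \frac{1310761}{74}} + 82 = - \frac{74}{1310761} + 82 = \frac{107482328}{1310761}$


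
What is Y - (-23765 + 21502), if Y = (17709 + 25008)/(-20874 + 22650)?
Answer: 1353935/592 ≈ 2287.1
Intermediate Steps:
Y = 14239/592 (Y = 42717/1776 = 42717*(1/1776) = 14239/592 ≈ 24.052)
Y - (-23765 + 21502) = 14239/592 - (-23765 + 21502) = 14239/592 - 1*(-2263) = 14239/592 + 2263 = 1353935/592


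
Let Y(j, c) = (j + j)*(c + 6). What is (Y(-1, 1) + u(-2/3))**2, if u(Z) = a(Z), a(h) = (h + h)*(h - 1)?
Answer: 11236/81 ≈ 138.72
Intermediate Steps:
Y(j, c) = 2*j*(6 + c) (Y(j, c) = (2*j)*(6 + c) = 2*j*(6 + c))
a(h) = 2*h*(-1 + h) (a(h) = (2*h)*(-1 + h) = 2*h*(-1 + h))
u(Z) = 2*Z*(-1 + Z)
(Y(-1, 1) + u(-2/3))**2 = (2*(-1)*(6 + 1) + 2*(-2/3)*(-1 - 2/3))**2 = (2*(-1)*7 + 2*(-2*1/3)*(-1 - 2*1/3))**2 = (-14 + 2*(-2/3)*(-1 - 2/3))**2 = (-14 + 2*(-2/3)*(-5/3))**2 = (-14 + 20/9)**2 = (-106/9)**2 = 11236/81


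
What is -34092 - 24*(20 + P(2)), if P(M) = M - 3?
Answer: -34548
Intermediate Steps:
P(M) = -3 + M
-34092 - 24*(20 + P(2)) = -34092 - 24*(20 + (-3 + 2)) = -34092 - 24*(20 - 1) = -34092 - 24*19 = -34092 - 456 = -34548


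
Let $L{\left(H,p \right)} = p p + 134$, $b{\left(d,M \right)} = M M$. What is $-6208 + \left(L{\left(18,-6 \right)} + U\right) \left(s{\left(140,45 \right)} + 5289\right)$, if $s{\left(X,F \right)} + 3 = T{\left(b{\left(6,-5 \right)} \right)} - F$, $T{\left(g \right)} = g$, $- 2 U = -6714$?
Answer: $18566974$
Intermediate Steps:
$U = 3357$ ($U = \left(- \frac{1}{2}\right) \left(-6714\right) = 3357$)
$b{\left(d,M \right)} = M^{2}$
$s{\left(X,F \right)} = 22 - F$ ($s{\left(X,F \right)} = -3 - \left(-25 + F\right) = 22 - F$)
$L{\left(H,p \right)} = 134 + p^{2}$ ($L{\left(H,p \right)} = p^{2} + 134 = 134 + p^{2}$)
$-6208 + \left(L{\left(18,-6 \right)} + U\right) \left(s{\left(140,45 \right)} + 5289\right) = -6208 + \left(\left(134 + \left(-6\right)^{2}\right) + 3357\right) \left(\left(22 - 45\right) + 5289\right) = -6208 + \left(\left(134 + 36\right) + 3357\right) \left(\left(22 - 45\right) + 5289\right) = -6208 + \left(170 + 3357\right) \left(-23 + 5289\right) = -6208 + 3527 \cdot 5266 = -6208 + 18573182 = 18566974$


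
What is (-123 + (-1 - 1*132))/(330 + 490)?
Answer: -64/205 ≈ -0.31220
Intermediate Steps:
(-123 + (-1 - 1*132))/(330 + 490) = (-123 + (-1 - 132))/820 = (-123 - 133)*(1/820) = -256*1/820 = -64/205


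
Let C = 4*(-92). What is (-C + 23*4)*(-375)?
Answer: -172500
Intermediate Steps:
C = -368
(-C + 23*4)*(-375) = (-1*(-368) + 23*4)*(-375) = (368 + 92)*(-375) = 460*(-375) = -172500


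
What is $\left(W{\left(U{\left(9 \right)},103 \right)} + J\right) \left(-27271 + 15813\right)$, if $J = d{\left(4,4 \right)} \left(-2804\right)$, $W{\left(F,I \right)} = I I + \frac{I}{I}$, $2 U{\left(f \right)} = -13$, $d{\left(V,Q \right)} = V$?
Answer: $6943548$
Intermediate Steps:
$U{\left(f \right)} = - \frac{13}{2}$ ($U{\left(f \right)} = \frac{1}{2} \left(-13\right) = - \frac{13}{2}$)
$W{\left(F,I \right)} = 1 + I^{2}$ ($W{\left(F,I \right)} = I^{2} + 1 = 1 + I^{2}$)
$J = -11216$ ($J = 4 \left(-2804\right) = -11216$)
$\left(W{\left(U{\left(9 \right)},103 \right)} + J\right) \left(-27271 + 15813\right) = \left(\left(1 + 103^{2}\right) - 11216\right) \left(-27271 + 15813\right) = \left(\left(1 + 10609\right) - 11216\right) \left(-11458\right) = \left(10610 - 11216\right) \left(-11458\right) = \left(-606\right) \left(-11458\right) = 6943548$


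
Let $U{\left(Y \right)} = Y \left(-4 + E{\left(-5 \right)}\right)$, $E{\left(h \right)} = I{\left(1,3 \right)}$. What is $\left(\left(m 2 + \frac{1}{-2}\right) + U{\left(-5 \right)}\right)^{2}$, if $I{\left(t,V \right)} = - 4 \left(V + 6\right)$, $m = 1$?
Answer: $\frac{162409}{4} \approx 40602.0$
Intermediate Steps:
$I{\left(t,V \right)} = -24 - 4 V$ ($I{\left(t,V \right)} = - 4 \left(6 + V\right) = -24 - 4 V$)
$E{\left(h \right)} = -36$ ($E{\left(h \right)} = -24 - 12 = -36$)
$U{\left(Y \right)} = - 40 Y$ ($U{\left(Y \right)} = Y \left(-4 - 36\right) = Y \left(-40\right) = - 40 Y$)
$\left(\left(m 2 + \frac{1}{-2}\right) + U{\left(-5 \right)}\right)^{2} = \left(\left(1 \cdot 2 + \frac{1}{-2}\right) - -200\right)^{2} = \left(\left(2 - \frac{1}{2}\right) + 200\right)^{2} = \left(\frac{3}{2} + 200\right)^{2} = \left(\frac{403}{2}\right)^{2} = \frac{162409}{4}$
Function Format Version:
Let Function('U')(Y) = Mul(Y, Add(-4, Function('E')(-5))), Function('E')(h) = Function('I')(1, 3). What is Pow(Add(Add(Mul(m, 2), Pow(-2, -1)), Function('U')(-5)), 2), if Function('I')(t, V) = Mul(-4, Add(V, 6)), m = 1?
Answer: Rational(162409, 4) ≈ 40602.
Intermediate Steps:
Function('I')(t, V) = Add(-24, Mul(-4, V)) (Function('I')(t, V) = Mul(-4, Add(6, V)) = Add(-24, Mul(-4, V)))
Function('E')(h) = -36 (Function('E')(h) = Add(-24, Mul(-4, 3)) = Add(-24, -12) = -36)
Function('U')(Y) = Mul(-40, Y) (Function('U')(Y) = Mul(Y, Add(-4, -36)) = Mul(Y, -40) = Mul(-40, Y))
Pow(Add(Add(Mul(m, 2), Pow(-2, -1)), Function('U')(-5)), 2) = Pow(Add(Add(Mul(1, 2), Pow(-2, -1)), Mul(-40, -5)), 2) = Pow(Add(Add(2, Rational(-1, 2)), 200), 2) = Pow(Add(Rational(3, 2), 200), 2) = Pow(Rational(403, 2), 2) = Rational(162409, 4)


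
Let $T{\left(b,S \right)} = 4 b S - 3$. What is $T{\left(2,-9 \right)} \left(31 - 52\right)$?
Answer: $1575$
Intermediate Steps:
$T{\left(b,S \right)} = -3 + 4 S b$ ($T{\left(b,S \right)} = 4 S b - 3 = -3 + 4 S b$)
$T{\left(2,-9 \right)} \left(31 - 52\right) = \left(-3 + 4 \left(-9\right) 2\right) \left(31 - 52\right) = \left(-3 - 72\right) \left(-21\right) = \left(-75\right) \left(-21\right) = 1575$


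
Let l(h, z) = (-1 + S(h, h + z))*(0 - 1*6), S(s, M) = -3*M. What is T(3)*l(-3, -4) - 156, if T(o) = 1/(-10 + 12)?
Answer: -216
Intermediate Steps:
T(o) = ½ (T(o) = 1/2 = ½)
l(h, z) = 6 + 18*h + 18*z (l(h, z) = (-1 - 3*(h + z))*(0 - 1*6) = (-1 + (-3*h - 3*z))*(0 - 6) = (-1 - 3*h - 3*z)*(-6) = 6 + 18*h + 18*z)
T(3)*l(-3, -4) - 156 = (6 + 18*(-3) + 18*(-4))/2 - 156 = (6 - 54 - 72)/2 - 156 = (½)*(-120) - 156 = -60 - 156 = -216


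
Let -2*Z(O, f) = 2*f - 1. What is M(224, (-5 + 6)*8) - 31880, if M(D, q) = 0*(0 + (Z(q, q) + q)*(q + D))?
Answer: -31880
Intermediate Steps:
Z(O, f) = ½ - f (Z(O, f) = -(2*f - 1)/2 = -(-1 + 2*f)/2 = ½ - f)
M(D, q) = 0 (M(D, q) = 0*(0 + ((½ - q) + q)*(q + D)) = 0*(0 + (D + q)/2) = 0*(0 + (D/2 + q/2)) = 0*(D/2 + q/2) = 0)
M(224, (-5 + 6)*8) - 31880 = 0 - 31880 = -31880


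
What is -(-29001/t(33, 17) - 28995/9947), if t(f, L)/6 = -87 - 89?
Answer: -85951409/3501344 ≈ -24.548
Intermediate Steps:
t(f, L) = -1056 (t(f, L) = 6*(-87 - 89) = 6*(-176) = -1056)
-(-29001/t(33, 17) - 28995/9947) = -(-29001/(-1056) - 28995/9947) = -(-29001*(-1/1056) - 28995*1/9947) = -(9667/352 - 28995/9947) = -1*85951409/3501344 = -85951409/3501344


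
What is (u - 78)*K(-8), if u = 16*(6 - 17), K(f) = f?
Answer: 2032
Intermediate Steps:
u = -176 (u = 16*(-11) = -176)
(u - 78)*K(-8) = (-176 - 78)*(-8) = -254*(-8) = 2032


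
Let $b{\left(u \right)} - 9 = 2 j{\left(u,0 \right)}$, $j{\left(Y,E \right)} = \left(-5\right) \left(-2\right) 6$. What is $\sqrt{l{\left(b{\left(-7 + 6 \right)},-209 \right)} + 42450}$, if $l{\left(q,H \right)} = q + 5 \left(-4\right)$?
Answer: $\sqrt{42559} \approx 206.3$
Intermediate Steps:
$j{\left(Y,E \right)} = 60$ ($j{\left(Y,E \right)} = 10 \cdot 6 = 60$)
$b{\left(u \right)} = 129$ ($b{\left(u \right)} = 9 + 2 \cdot 60 = 9 + 120 = 129$)
$l{\left(q,H \right)} = -20 + q$ ($l{\left(q,H \right)} = q - 20 = -20 + q$)
$\sqrt{l{\left(b{\left(-7 + 6 \right)},-209 \right)} + 42450} = \sqrt{\left(-20 + 129\right) + 42450} = \sqrt{109 + 42450} = \sqrt{42559}$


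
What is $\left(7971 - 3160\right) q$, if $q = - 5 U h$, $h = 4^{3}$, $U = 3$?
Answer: $-4618560$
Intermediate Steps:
$h = 64$
$q = -960$ ($q = \left(-5\right) 3 \cdot 64 = \left(-15\right) 64 = -960$)
$\left(7971 - 3160\right) q = \left(7971 - 3160\right) \left(-960\right) = 4811 \left(-960\right) = -4618560$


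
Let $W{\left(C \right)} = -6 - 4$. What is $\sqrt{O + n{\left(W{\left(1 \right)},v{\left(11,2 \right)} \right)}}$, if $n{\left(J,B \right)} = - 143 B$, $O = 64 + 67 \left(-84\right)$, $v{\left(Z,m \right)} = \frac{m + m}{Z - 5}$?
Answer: $\frac{i \sqrt{50934}}{3} \approx 75.229 i$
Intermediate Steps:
$v{\left(Z,m \right)} = \frac{2 m}{-5 + Z}$
$O = -5564$ ($O = 64 - 5628 = -5564$)
$W{\left(C \right)} = -10$
$\sqrt{O + n{\left(W{\left(1 \right)},v{\left(11,2 \right)} \right)}} = \sqrt{-5564 - 143 \cdot 2 \cdot 2 \frac{1}{-5 + 11}} = \sqrt{-5564 - 143 \cdot 2 \cdot 2 \cdot \frac{1}{6}} = \sqrt{-5564 - \frac{286}{3}} = \sqrt{- \frac{16978}{3}} = \frac{i \sqrt{50934}}{3}$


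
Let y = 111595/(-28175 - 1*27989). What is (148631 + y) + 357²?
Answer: 15505645525/56164 ≈ 2.7608e+5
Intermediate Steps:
y = -111595/56164 (y = 111595/(-28175 - 27989) = 111595/(-56164) = 111595*(-1/56164) = -111595/56164 ≈ -1.9869)
(148631 + y) + 357² = (148631 - 111595/56164) + 357² = 8347599889/56164 + 127449 = 15505645525/56164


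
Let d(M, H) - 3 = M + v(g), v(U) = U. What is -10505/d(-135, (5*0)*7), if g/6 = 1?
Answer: 10505/126 ≈ 83.373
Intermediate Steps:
g = 6 (g = 6*1 = 6)
d(M, H) = 9 + M (d(M, H) = 3 + (M + 6) = 3 + (6 + M) = 9 + M)
-10505/d(-135, (5*0)*7) = -10505/(9 - 135) = -10505/(-126) = -10505*(-1/126) = 10505/126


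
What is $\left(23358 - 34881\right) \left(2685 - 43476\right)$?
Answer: $470034693$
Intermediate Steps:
$\left(23358 - 34881\right) \left(2685 - 43476\right) = \left(-11523\right) \left(-40791\right) = 470034693$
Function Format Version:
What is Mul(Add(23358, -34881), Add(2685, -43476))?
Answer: 470034693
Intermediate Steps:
Mul(Add(23358, -34881), Add(2685, -43476)) = Mul(-11523, -40791) = 470034693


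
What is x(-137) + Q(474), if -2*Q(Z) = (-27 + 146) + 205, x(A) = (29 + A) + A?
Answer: -407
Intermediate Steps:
x(A) = 29 + 2*A
Q(Z) = -162 (Q(Z) = -((-27 + 146) + 205)/2 = -(119 + 205)/2 = -1/2*324 = -162)
x(-137) + Q(474) = (29 + 2*(-137)) - 162 = (29 - 274) - 162 = -245 - 162 = -407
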